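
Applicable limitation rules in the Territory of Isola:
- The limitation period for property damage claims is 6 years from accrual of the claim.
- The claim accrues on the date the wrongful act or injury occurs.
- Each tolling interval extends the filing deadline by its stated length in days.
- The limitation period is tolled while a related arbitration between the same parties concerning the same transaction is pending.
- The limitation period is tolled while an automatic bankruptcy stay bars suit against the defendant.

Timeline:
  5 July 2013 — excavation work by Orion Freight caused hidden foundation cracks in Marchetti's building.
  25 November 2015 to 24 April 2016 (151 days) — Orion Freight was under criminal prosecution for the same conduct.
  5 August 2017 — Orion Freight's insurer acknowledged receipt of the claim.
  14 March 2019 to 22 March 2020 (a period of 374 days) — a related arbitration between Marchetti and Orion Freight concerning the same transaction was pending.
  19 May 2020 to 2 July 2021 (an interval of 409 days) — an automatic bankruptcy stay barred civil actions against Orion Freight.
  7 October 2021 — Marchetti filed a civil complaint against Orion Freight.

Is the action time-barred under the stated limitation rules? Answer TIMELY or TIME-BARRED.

TIME-BARRED

The claim accrued on 5 July 2013, the date of the act.
6 years from 5 July 2013 is 5 July 2019.
The period was tolled for 374 days by the pending related arbitration (14 March 2019 to 22 March 2020), pushing the deadline to 13 July 2020.
The automatic bankruptcy stay from 19 May 2020 to 2 July 2021 tolled the period for 409 days, extending the deadline to 26 August 2021.
Although a criminal prosecution ran from 25 November 2015 to 24 April 2016, the stated rules do not make that a tolling event, so it is disregarded.
None of the other events listed affects the running of the period under the stated rules.
Filing on 7 October 2021 missed the 26 August 2021 deadline — the action is time-barred.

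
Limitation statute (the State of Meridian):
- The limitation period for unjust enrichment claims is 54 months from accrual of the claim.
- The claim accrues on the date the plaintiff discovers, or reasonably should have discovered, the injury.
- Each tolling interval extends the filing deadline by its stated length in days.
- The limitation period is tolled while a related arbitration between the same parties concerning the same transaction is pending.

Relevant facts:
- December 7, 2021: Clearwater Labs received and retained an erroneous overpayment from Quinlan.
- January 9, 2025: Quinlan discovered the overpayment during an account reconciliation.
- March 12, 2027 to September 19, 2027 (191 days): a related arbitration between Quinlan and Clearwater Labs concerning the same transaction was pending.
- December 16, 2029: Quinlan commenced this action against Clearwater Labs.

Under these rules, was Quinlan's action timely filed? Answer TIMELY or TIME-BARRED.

Under the discovery rule, the claim accrued on January 9, 2025, when Quinlan discovered the injury — not on the December 7, 2021 date of the underlying act.
Adding the 54 months base period to January 9, 2025 gives a deadline of July 9, 2029, before any tolling.
The pending related arbitration from March 12, 2027 to September 19, 2027 tolled the period for 191 days, extending the deadline to January 16, 2030.
Quinlan filed on December 16, 2029, before the January 16, 2030 deadline, so the action is timely.

TIMELY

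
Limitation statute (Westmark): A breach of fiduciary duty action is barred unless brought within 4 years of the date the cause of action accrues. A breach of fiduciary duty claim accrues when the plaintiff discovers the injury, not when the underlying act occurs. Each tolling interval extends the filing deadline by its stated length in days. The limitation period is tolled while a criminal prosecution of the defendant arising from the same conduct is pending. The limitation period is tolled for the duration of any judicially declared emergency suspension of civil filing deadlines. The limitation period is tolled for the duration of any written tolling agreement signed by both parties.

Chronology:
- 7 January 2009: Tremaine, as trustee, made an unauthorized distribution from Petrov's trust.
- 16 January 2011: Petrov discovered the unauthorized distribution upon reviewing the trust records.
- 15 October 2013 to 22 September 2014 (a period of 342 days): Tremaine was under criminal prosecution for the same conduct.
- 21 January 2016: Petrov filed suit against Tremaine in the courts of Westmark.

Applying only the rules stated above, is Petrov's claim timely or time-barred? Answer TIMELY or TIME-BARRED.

TIME-BARRED

The claim did not accrue until Petrov discovered the injury on 16 January 2011; the 7 January 2009 act date does not start the clock under the stated rule.
4 years from 16 January 2011 is 16 January 2015.
Because the pending criminal prosecution ran from 15 October 2013 to 22 September 2014, the deadline is extended by 342 days to 24 December 2015.
The 21 January 2016 filing falls after the 24 December 2015 deadline; the claim is time-barred.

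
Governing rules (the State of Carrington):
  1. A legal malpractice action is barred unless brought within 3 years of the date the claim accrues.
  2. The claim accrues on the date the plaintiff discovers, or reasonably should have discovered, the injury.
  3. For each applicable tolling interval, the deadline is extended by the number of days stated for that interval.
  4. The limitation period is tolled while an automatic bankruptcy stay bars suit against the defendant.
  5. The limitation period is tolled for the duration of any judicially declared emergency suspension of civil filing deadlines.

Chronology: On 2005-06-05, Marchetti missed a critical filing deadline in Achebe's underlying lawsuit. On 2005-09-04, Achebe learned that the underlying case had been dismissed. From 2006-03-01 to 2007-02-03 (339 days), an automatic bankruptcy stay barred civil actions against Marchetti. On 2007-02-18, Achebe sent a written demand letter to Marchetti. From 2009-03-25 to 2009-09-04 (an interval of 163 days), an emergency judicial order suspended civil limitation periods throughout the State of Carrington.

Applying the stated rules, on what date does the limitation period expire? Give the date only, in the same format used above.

2010-01-19

Accrual is tied to discovery, so the period began on 2005-09-04 rather than on 2005-06-05 when the act occurred.
Adding the 3 years base period to 2005-09-04 gives a deadline of 2008-09-04, before any tolling.
The period was tolled for 339 days by the automatic bankruptcy stay (2006-03-01 to 2007-02-03), pushing the deadline to 2009-08-09.
Because the emergency suspension of filing deadlines ran from 2009-03-25 to 2009-09-04, the deadline is extended by 163 days to 2010-01-19.
Nothing else in the chronology tolls or restarts the period.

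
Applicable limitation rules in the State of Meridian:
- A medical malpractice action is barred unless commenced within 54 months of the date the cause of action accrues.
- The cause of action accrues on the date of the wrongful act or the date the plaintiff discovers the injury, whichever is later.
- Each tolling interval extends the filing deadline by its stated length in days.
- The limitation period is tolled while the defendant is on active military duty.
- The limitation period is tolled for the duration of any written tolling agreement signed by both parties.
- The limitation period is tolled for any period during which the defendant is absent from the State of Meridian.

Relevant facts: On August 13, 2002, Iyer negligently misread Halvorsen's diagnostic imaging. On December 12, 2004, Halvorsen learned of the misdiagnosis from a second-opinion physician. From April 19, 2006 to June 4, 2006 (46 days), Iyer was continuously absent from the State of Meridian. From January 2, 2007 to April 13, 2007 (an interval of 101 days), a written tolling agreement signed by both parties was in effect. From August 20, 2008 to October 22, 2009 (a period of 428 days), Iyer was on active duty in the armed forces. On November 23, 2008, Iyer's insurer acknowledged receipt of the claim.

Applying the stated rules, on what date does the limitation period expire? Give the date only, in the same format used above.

January 8, 2011

The claim accrued on December 12, 2004 — the later of the August 13, 2002 act and the December 12, 2004 discovery.
Adding the 54 months base period to December 12, 2004 gives a deadline of June 12, 2009, before any tolling.
The defendant's absence from the jurisdiction from April 19, 2006 to June 4, 2006 tolled the period for 46 days, extending the deadline to July 28, 2009.
The written tolling agreement from January 2, 2007 to April 13, 2007 tolled the period for 101 days, extending the deadline to November 6, 2009.
The defendant's active military service from August 20, 2008 to October 22, 2009 tolled the period for 428 days, extending the deadline to January 8, 2011.
None of the other events listed affects the running of the period under the stated rules.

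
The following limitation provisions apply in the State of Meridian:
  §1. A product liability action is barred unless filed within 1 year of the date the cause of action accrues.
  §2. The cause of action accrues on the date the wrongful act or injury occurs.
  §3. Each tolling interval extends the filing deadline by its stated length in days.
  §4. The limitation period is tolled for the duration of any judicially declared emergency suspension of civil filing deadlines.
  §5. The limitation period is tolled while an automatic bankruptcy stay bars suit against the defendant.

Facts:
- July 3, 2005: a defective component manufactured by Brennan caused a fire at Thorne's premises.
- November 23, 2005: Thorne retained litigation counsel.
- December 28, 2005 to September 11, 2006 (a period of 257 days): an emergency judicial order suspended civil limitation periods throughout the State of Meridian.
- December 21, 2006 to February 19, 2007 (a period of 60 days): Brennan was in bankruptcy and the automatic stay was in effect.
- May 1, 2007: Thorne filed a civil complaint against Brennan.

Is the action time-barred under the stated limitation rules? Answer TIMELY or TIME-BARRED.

The cause of action accrued on July 3, 2005, the date of the act.
1 year from July 3, 2005 is July 3, 2006.
The period was tolled for 257 days by the emergency suspension of filing deadlines (December 28, 2005 to September 11, 2006), pushing the deadline to March 17, 2007.
Because the automatic bankruptcy stay ran from December 21, 2006 to February 19, 2007, the deadline is extended by 60 days to May 16, 2007.
The other events in the timeline have no effect on the limitation period under the stated rules.
Filing on May 1, 2007 beat the May 16, 2007 deadline — the action is timely.

TIMELY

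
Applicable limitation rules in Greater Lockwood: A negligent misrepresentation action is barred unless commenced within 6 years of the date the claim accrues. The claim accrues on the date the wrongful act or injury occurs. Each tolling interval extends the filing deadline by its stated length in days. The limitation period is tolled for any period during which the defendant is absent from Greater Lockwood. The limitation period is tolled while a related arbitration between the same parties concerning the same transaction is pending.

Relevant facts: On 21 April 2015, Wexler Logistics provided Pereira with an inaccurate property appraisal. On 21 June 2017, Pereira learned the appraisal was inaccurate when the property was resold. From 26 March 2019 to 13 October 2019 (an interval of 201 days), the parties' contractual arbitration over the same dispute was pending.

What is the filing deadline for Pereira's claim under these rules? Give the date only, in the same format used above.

8 November 2021

Accrual is governed by the date of the act, so the period began to run on 21 April 2015; the later discovery on 21 June 2017 is irrelevant under the stated rule.
6 years from 21 April 2015 is 21 April 2021.
The pending related arbitration from 26 March 2019 to 13 October 2019 tolled the period for 201 days, extending the deadline to 8 November 2021.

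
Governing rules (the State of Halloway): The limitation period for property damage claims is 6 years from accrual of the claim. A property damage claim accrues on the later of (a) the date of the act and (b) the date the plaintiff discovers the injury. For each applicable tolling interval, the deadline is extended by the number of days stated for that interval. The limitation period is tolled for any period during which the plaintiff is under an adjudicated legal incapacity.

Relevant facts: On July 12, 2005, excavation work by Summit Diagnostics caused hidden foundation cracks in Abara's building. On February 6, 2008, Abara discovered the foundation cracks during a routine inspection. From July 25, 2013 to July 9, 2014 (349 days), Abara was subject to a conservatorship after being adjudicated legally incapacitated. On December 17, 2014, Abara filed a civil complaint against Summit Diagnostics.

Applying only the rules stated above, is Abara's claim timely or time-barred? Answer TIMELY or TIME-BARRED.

The claim accrued on February 6, 2008 — the later of the July 12, 2005 act and the February 6, 2008 discovery.
6 years from February 6, 2008 is February 6, 2014.
The period was tolled for 349 days by the plaintiff's legal incapacity (July 25, 2013 to July 9, 2014), pushing the deadline to January 21, 2015.
Filing on December 17, 2014 beat the January 21, 2015 deadline — the action is timely.

TIMELY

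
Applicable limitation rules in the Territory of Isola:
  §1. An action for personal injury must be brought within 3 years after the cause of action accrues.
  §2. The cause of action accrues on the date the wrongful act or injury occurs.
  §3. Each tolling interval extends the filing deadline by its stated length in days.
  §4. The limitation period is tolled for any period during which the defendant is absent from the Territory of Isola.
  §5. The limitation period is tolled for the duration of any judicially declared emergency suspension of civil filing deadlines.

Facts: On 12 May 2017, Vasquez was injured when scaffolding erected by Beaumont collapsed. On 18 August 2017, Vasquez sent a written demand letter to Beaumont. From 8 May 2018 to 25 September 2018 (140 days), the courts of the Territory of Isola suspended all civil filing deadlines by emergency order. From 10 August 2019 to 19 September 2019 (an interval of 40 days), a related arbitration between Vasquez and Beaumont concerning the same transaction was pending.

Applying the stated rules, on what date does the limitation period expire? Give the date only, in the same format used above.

The claim accrued on 12 May 2017, when the wrongful act occurred.
3 years from 12 May 2017 is 12 May 2020.
The emergency suspension of filing deadlines from 8 May 2018 to 25 September 2018 tolled the period for 140 days, extending the deadline to 29 September 2020.
The pending related arbitration from 10 August 2019 to 19 September 2019 does not toll the period, because no stated rule makes a pending arbitration a tolling event.
Nothing else in the chronology tolls or restarts the period.

29 September 2020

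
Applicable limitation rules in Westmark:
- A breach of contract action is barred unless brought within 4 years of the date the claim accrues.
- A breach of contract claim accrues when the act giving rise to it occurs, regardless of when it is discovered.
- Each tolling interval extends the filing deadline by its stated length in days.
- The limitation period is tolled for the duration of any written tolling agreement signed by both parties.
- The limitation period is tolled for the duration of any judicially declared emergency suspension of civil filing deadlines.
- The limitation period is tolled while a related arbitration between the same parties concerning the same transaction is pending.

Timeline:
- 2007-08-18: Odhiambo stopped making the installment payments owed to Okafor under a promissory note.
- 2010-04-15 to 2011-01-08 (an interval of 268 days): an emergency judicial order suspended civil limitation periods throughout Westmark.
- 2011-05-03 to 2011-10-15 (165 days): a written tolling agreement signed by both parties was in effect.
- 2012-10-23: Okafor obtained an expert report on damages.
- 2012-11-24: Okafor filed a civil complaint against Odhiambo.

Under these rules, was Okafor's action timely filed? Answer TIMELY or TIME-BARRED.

The limitation period began to run on 2007-08-18.
Adding the 4 years base period to 2007-08-18 gives a deadline of 2011-08-18, before any tolling.
The emergency suspension of filing deadlines from 2010-04-15 to 2011-01-08 tolled the period for 268 days, extending the deadline to 2012-05-12.
The period was tolled for 165 days by the written tolling agreement (2011-05-03 to 2011-10-15), pushing the deadline to 2012-10-24.
None of the other events listed affects the running of the period under the stated rules.
Filing on 2012-11-24 missed the 2012-10-24 deadline — the action is time-barred.

TIME-BARRED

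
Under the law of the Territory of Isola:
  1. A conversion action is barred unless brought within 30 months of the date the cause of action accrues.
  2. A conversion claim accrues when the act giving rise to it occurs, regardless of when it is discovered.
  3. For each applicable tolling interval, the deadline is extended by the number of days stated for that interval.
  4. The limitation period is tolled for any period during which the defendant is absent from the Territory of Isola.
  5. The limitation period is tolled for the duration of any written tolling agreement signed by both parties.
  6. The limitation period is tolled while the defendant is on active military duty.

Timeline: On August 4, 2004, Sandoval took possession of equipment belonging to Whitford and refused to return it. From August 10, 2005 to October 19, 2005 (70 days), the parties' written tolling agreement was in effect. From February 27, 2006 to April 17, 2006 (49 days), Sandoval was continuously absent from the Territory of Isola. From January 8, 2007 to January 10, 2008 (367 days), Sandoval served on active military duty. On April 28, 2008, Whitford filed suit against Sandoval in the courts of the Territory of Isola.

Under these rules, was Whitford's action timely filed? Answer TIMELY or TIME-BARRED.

The cause of action accrued on August 4, 2004, the date of the act.
Adding the 30 months base period to August 4, 2004 gives a deadline of February 4, 2007, before any tolling.
The written tolling agreement from August 10, 2005 to October 19, 2005 tolled the period for 70 days, extending the deadline to April 15, 2007.
The period was tolled for 49 days by the defendant's absence from the jurisdiction (February 27, 2006 to April 17, 2006), pushing the deadline to June 3, 2007.
The defendant's active military service from January 8, 2007 to January 10, 2008 tolled the period for 367 days, extending the deadline to June 4, 2008.
Filing on April 28, 2008 beat the June 4, 2008 deadline — the action is timely.

TIMELY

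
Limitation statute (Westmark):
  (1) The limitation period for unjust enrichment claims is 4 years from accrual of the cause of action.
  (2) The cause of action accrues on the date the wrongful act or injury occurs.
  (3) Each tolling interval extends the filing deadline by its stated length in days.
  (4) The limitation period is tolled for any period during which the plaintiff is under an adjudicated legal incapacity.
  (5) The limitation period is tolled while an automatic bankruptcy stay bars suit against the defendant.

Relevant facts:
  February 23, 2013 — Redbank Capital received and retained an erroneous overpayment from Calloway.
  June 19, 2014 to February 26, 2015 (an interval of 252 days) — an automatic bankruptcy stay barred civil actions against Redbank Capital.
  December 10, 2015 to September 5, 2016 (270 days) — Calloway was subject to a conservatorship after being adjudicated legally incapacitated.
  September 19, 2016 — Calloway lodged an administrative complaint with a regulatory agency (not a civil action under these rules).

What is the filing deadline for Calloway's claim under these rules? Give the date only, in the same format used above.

July 30, 2018

The cause of action accrued on February 23, 2013, the date of the act.
4 years from February 23, 2013 is February 23, 2017.
The period was tolled for 252 days by the automatic bankruptcy stay (June 19, 2014 to February 26, 2015), pushing the deadline to November 2, 2017.
The period was tolled for 270 days by the plaintiff's legal incapacity (December 10, 2015 to September 5, 2016), pushing the deadline to July 30, 2018.
None of the other events listed affects the running of the period under the stated rules.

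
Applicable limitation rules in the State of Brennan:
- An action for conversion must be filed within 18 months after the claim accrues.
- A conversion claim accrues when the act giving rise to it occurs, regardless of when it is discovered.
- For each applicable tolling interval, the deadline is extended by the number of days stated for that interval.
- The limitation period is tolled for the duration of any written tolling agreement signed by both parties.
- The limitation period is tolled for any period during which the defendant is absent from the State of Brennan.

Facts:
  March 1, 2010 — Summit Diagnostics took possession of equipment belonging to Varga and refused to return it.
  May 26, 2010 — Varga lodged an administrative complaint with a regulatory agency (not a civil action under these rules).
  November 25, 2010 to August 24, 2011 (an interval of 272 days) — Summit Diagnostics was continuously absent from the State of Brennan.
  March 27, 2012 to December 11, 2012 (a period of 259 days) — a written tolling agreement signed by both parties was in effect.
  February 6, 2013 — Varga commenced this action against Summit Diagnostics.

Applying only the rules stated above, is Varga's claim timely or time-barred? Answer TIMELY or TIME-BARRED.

The limitation period began to run on March 1, 2010.
18 months from March 1, 2010 is September 1, 2011.
The period was tolled for 272 days by the defendant's absence from the jurisdiction (November 25, 2010 to August 24, 2011), pushing the deadline to May 30, 2012.
The period was tolled for 259 days by the written tolling agreement (March 27, 2012 to December 11, 2012), pushing the deadline to February 13, 2013.
None of the other events listed affects the running of the period under the stated rules.
The February 6, 2013 filing precedes the February 13, 2013 deadline; the claim is timely.

TIMELY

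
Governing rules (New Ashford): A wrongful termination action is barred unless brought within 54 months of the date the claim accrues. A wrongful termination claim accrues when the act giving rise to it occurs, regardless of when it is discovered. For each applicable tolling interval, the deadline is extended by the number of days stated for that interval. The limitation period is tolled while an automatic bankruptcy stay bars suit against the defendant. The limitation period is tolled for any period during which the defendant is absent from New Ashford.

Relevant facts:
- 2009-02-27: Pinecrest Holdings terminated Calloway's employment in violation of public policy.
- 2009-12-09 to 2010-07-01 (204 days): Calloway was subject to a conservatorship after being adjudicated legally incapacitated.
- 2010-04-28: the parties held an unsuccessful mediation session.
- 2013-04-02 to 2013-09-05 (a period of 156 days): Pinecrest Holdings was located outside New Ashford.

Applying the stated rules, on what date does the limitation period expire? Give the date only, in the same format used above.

The claim accrued on 2009-02-27, the date of the act.
54 months from 2009-02-27 is 2013-08-27.
The period was tolled for 156 days by the defendant's absence from the jurisdiction (2013-04-02 to 2013-09-05), pushing the deadline to 2014-01-30.
No stated provision tolls the period for the plaintiff's incapacity, so the interval from 2009-12-09 to 2010-07-01 has no effect on the deadline.
Nothing else in the chronology tolls or restarts the period.

2014-01-30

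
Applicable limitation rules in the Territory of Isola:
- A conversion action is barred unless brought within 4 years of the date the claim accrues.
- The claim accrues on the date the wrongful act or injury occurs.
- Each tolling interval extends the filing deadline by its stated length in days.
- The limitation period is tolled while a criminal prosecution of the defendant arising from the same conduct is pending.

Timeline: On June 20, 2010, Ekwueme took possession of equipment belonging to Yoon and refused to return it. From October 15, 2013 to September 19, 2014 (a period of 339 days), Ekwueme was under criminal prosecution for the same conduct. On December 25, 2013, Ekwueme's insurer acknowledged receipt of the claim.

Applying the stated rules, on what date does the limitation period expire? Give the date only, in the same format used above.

May 25, 2015

The claim accrued on June 20, 2010, the date of the act.
Adding the 4 years base period to June 20, 2010 gives a deadline of June 20, 2014, before any tolling.
The pending criminal prosecution from October 15, 2013 to September 19, 2014 tolled the period for 339 days, extending the deadline to May 25, 2015.
Nothing else in the chronology tolls or restarts the period.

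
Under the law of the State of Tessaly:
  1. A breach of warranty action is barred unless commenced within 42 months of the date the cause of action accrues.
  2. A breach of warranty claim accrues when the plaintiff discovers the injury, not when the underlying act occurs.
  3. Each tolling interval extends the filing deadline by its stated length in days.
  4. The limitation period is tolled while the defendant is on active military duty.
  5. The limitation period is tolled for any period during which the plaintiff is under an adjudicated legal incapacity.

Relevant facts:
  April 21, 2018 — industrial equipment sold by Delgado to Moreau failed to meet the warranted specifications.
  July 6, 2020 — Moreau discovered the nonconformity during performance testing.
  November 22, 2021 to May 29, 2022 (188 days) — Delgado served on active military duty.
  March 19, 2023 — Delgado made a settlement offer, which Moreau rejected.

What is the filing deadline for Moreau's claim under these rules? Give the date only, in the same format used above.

Accrual is tied to discovery, so the period began on July 6, 2020 rather than on April 21, 2018 when the act occurred.
The untolled deadline — 42 months after July 6, 2020 — is January 6, 2024.
The period was tolled for 188 days by the defendant's active military service (November 22, 2021 to May 29, 2022), pushing the deadline to July 12, 2024.
Nothing else in the chronology tolls or restarts the period.

July 12, 2024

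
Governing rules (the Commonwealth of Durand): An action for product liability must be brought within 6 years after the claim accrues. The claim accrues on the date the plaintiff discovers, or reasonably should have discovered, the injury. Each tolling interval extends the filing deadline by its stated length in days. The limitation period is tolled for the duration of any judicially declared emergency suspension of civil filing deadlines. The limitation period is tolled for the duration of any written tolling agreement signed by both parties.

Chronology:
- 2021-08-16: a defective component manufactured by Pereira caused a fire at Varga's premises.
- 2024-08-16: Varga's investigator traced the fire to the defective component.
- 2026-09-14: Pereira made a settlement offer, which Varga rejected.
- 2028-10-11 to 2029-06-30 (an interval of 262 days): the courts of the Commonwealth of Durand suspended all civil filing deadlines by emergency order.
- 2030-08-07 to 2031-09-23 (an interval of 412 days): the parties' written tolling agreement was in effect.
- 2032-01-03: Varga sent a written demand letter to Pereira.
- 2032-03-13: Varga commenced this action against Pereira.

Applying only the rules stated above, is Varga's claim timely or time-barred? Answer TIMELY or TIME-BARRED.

Accrual is tied to discovery, so the period began on 2024-08-16 rather than on 2021-08-16 when the act occurred.
The untolled deadline — 6 years after 2024-08-16 — is 2030-08-16.
The emergency suspension of filing deadlines from 2028-10-11 to 2029-06-30 tolled the period for 262 days, extending the deadline to 2031-05-05.
Because the written tolling agreement ran from 2030-08-07 to 2031-09-23, the deadline is extended by 412 days to 2032-06-20.
The other events in the timeline have no effect on the limitation period under the stated rules.
Filing on 2032-03-13 beat the 2032-06-20 deadline — the action is timely.

TIMELY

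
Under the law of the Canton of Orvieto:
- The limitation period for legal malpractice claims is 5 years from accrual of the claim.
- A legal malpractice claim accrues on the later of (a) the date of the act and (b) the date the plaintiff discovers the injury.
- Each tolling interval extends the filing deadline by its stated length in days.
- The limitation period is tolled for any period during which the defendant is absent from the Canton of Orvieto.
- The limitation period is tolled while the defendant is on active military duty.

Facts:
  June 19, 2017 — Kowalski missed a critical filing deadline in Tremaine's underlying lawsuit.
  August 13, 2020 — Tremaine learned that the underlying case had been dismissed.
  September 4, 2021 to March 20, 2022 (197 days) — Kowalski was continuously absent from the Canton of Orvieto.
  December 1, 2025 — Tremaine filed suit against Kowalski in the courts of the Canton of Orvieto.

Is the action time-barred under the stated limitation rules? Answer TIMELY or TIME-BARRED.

The claim accrued on August 13, 2020 — the later of the June 19, 2017 act and the August 13, 2020 discovery.
5 years from August 13, 2020 is August 13, 2025.
Because the defendant's absence from the jurisdiction ran from September 4, 2021 to March 20, 2022, the deadline is extended by 197 days to February 26, 2026.
The December 1, 2025 filing precedes the February 26, 2026 deadline; the claim is timely.

TIMELY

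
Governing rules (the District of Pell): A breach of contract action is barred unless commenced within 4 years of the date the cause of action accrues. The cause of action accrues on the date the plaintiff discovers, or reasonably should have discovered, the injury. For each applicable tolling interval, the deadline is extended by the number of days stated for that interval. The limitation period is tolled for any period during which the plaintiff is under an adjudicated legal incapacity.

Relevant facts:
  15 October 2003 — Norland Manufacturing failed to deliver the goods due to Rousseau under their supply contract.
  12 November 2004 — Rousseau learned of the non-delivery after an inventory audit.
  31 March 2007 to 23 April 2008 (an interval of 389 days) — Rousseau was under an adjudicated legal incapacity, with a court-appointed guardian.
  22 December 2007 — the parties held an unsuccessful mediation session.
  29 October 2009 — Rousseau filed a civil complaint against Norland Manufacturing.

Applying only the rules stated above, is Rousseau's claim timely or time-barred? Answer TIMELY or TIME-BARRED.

TIMELY

Accrual is tied to discovery, so the period began on 12 November 2004 rather than on 15 October 2003 when the act occurred.
4 years from 12 November 2004 is 12 November 2008.
The period was tolled for 389 days by the plaintiff's legal incapacity (31 March 2007 to 23 April 2008), pushing the deadline to 6 December 2009.
None of the other events listed affects the running of the period under the stated rules.
Filing on 29 October 2009 beat the 6 December 2009 deadline — the action is timely.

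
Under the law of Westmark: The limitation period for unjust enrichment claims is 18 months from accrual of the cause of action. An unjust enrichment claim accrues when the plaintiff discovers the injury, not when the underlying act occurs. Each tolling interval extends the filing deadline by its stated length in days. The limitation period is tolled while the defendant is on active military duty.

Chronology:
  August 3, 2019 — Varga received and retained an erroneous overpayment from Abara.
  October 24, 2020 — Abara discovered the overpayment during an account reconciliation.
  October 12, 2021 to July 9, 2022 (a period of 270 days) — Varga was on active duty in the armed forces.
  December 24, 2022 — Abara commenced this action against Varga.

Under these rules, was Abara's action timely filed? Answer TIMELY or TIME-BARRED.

Under the discovery rule, the claim accrued on October 24, 2020, when Abara discovered the injury — not on the August 3, 2019 date of the underlying act.
The untolled deadline — 18 months after October 24, 2020 — is April 24, 2022.
Because the defendant's active military service ran from October 12, 2021 to July 9, 2022, the deadline is extended by 270 days to January 19, 2023.
Abara filed on December 24, 2022, before the January 19, 2023 deadline, so the action is timely.

TIMELY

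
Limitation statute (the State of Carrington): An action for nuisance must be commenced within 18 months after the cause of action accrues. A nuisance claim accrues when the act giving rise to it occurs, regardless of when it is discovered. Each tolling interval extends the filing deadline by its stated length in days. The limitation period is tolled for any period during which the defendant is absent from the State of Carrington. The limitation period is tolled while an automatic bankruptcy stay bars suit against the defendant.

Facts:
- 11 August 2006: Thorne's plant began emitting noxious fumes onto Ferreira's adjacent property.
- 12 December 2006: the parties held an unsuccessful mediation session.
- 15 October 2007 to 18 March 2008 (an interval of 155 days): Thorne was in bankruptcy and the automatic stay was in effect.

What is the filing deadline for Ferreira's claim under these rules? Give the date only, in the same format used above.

15 July 2008

The claim accrued on 11 August 2006, when the wrongful act occurred.
The untolled deadline — 18 months after 11 August 2006 — is 11 February 2008.
Because the automatic bankruptcy stay ran from 15 October 2007 to 18 March 2008, the deadline is extended by 155 days to 15 July 2008.
None of the other events listed affects the running of the period under the stated rules.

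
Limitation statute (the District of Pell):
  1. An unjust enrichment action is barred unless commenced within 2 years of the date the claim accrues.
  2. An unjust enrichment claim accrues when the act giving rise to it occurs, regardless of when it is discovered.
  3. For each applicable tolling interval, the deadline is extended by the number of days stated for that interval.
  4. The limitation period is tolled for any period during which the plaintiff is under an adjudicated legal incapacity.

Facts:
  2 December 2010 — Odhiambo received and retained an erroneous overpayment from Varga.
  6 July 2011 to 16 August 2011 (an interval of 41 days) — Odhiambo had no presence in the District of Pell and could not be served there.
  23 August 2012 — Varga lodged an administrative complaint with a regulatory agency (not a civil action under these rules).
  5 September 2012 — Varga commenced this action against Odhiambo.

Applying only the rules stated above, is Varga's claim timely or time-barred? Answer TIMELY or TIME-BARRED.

TIMELY

The claim accrued on 2 December 2010, the date of the act.
Adding the 2 years base period to 2 December 2010 gives a deadline of 2 December 2012, before any tolling.
No stated provision tolls the period for the defendant's absence, so the interval from 6 July 2011 to 16 August 2011 has no effect on the deadline.
None of the other events listed affects the running of the period under the stated rules.
Filing on 5 September 2012 beat the 2 December 2012 deadline — the action is timely.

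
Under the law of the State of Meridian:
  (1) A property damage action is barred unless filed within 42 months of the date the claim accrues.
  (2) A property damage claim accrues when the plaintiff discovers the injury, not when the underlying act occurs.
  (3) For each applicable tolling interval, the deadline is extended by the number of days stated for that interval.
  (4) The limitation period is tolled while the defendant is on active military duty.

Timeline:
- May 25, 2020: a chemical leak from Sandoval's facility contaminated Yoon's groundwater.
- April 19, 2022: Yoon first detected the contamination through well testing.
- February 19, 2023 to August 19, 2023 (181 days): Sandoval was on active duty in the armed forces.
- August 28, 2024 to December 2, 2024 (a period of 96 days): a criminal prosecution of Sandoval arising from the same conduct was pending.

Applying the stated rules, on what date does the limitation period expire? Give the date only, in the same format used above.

Accrual is tied to discovery, so the period began on April 19, 2022 rather than on May 25, 2020 when the act occurred.
Adding the 42 months base period to April 19, 2022 gives a deadline of October 19, 2025, before any tolling.
Because the defendant's active military service ran from February 19, 2023 to August 19, 2023, the deadline is extended by 181 days to April 18, 2026.
The pending criminal prosecution from August 28, 2024 to December 2, 2024 does not toll the period, because no stated rule makes a criminal prosecution a tolling event.

April 18, 2026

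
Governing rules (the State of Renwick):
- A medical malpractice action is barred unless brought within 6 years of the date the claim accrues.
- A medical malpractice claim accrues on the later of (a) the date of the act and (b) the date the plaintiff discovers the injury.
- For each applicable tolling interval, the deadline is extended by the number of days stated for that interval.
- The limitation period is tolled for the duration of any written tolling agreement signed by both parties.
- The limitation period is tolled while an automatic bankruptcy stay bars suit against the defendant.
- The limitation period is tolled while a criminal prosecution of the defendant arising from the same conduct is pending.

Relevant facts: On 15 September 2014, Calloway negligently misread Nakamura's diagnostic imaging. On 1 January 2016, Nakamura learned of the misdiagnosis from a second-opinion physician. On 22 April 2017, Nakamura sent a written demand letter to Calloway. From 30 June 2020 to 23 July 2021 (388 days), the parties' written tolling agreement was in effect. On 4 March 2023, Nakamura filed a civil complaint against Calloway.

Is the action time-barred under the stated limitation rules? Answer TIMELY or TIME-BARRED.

TIME-BARRED

Because discovery on 1 January 2016 post-dates the 15 September 2014 act, accrual under the later-of rule falls on 1 January 2016.
The untolled deadline — 6 years after 1 January 2016 — is 1 January 2022.
The written tolling agreement from 30 June 2020 to 23 July 2021 tolled the period for 388 days, extending the deadline to 24 January 2023.
None of the other events listed affects the running of the period under the stated rules.
Filing on 4 March 2023 missed the 24 January 2023 deadline — the action is time-barred.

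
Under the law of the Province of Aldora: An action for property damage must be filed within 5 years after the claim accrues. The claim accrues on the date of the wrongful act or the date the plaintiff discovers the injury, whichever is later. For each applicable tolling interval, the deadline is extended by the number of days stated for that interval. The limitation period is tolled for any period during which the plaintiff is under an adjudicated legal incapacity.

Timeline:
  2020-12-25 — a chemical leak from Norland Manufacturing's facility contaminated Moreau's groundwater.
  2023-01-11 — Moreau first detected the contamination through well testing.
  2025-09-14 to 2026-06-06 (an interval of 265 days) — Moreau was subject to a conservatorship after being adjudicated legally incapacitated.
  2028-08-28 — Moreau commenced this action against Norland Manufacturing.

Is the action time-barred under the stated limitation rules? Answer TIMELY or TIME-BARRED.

TIMELY

Because discovery on 2023-01-11 post-dates the 2020-12-25 act, accrual under the later-of rule falls on 2023-01-11.
5 years from 2023-01-11 is 2028-01-11.
Because the plaintiff's legal incapacity ran from 2025-09-14 to 2026-06-06, the deadline is extended by 265 days to 2028-10-02.
Moreau filed on 2028-08-28, before the 2028-10-02 deadline, so the action is timely.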